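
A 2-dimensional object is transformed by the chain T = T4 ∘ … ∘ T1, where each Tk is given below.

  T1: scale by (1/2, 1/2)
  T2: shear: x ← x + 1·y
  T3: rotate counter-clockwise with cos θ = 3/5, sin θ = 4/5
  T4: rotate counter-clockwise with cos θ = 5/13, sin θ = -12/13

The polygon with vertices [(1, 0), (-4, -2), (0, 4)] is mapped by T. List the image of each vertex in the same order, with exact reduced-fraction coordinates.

image vertices: (63/130, -8/65), (-41/13, -3/13), (158/65, 94/65)

T1 scale by (1/2, 1/2): (1, 0) → (1/2, 0); (-4, -2) → (-2, -1); (0, 4) → (0, 2)
T2 shear: x ← x + 1·y: (1/2, 0) → (1/2, 0); (-2, -1) → (-3, -1); (0, 2) → (2, 2)
T3 rotate counter-clockwise with cos θ = 3/5, sin θ = 4/5: (1/2, 0) → (3/10, 2/5); (-3, -1) → (-1, -3); (2, 2) → (-2/5, 14/5)
T4 rotate counter-clockwise with cos θ = 5/13, sin θ = -12/13: (3/10, 2/5) → (63/130, -8/65); (-1, -3) → (-41/13, -3/13); (-2/5, 14/5) → (158/65, 94/65)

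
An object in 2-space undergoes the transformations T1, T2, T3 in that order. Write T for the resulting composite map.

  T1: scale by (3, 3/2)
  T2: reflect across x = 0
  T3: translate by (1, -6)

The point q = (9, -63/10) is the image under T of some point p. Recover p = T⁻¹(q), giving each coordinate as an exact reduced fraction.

p = (-8/3, -1/5)

T1 = [3 0 0; 0 3/2 0; 0 0 1]
T2·T1 = [-3 0 0; 0 3/2 0; 0 0 1]
T3·…·T1 = [-3 0 1; 0 3/2 -6; 0 0 1]
det M = -9/2; M⁻¹ = [-1/3 0 1/3; 0 2/3 4; 0 0 1]
M⁻¹ · (9, -63/10)ᵀ = (-8/3, -1/5)ᵀ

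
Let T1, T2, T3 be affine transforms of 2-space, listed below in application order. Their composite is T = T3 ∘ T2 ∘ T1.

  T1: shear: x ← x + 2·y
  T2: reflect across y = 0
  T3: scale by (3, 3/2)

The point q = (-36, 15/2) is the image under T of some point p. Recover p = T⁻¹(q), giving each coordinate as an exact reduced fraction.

p = (-2, -5)

T1 = [1 2 0; 0 1 0; 0 0 1]
T2·T1 = [1 2 0; 0 -1 0; 0 0 1]
T3·…·T1 = [3 6 0; 0 -3/2 0; 0 0 1]
det M = -9/2; M⁻¹ = [1/3 4/3 0; 0 -2/3 0; 0 0 1]
M⁻¹ · (-36, 15/2)ᵀ = (-2, -5)ᵀ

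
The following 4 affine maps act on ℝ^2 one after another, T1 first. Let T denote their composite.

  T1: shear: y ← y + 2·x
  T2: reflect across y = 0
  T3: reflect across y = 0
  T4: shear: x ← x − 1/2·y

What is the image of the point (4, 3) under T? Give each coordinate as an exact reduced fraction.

T(p) = (-3/2, 11)

T1 shear: y ← y + 2·x: (4, 3) → (4, 11)
T2 reflect across y = 0: (4, 11) → (4, -11)
T3 reflect across y = 0: (4, -11) → (4, 11)
T4 shear: x ← x − 1/2·y: (4, 11) → (-3/2, 11)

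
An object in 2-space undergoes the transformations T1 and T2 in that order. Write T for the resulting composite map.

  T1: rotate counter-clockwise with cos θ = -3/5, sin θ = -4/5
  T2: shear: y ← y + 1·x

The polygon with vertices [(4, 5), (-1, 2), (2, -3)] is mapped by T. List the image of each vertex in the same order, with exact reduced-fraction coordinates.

T1 rotate counter-clockwise with cos θ = -3/5, sin θ = -4/5: (4, 5) → (8/5, -31/5); (-1, 2) → (11/5, -2/5); (2, -3) → (-18/5, 1/5)
T2 shear: y ← y + 1·x: (8/5, -31/5) → (8/5, -23/5); (11/5, -2/5) → (11/5, 9/5); (-18/5, 1/5) → (-18/5, -17/5)

image vertices: (8/5, -23/5), (11/5, 9/5), (-18/5, -17/5)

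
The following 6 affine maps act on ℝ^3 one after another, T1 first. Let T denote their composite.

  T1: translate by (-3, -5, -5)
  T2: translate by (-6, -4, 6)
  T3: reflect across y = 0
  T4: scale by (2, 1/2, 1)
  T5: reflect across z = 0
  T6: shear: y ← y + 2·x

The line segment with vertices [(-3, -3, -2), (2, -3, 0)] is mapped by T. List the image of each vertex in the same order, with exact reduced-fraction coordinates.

T1 translate by (-3, -5, -5): (-3, -3, -2) → (-6, -8, -7); (2, -3, 0) → (-1, -8, -5)
T2 translate by (-6, -4, 6): (-6, -8, -7) → (-12, -12, -1); (-1, -8, -5) → (-7, -12, 1)
T3 reflect across y = 0: (-12, -12, -1) → (-12, 12, -1); (-7, -12, 1) → (-7, 12, 1)
T4 scale by (2, 1/2, 1): (-12, 12, -1) → (-24, 6, -1); (-7, 12, 1) → (-14, 6, 1)
T5 reflect across z = 0: (-24, 6, -1) → (-24, 6, 1); (-14, 6, 1) → (-14, 6, -1)
T6 shear: y ← y + 2·x: (-24, 6, 1) → (-24, -42, 1); (-14, 6, -1) → (-14, -22, -1)

image vertices: (-24, -42, 1), (-14, -22, -1)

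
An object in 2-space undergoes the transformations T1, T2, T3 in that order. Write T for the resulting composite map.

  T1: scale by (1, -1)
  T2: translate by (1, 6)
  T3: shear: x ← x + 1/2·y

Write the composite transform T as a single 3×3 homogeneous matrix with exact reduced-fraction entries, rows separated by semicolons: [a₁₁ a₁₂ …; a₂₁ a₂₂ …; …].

T = [1 -1/2 4; 0 -1 6; 0 0 1]

T1 = [1 0 0; 0 -1 0; 0 0 1]
T2·T1 = [1 0 1; 0 -1 6; 0 0 1]
T3·…·T1 = [1 -1/2 4; 0 -1 6; 0 0 1]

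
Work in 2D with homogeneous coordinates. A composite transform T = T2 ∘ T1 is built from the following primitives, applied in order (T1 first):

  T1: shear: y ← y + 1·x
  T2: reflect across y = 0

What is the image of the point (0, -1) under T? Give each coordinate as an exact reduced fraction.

T1 shear: y ← y + 1·x: (0, -1) → (0, -1)
T2 reflect across y = 0: (0, -1) → (0, 1)

T(p) = (0, 1)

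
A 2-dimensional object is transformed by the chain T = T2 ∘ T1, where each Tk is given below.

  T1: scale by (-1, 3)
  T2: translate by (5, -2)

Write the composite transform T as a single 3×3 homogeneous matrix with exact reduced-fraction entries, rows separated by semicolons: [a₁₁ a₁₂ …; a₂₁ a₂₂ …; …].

T = [-1 0 5; 0 3 -2; 0 0 1]

T1 = [-1 0 0; 0 3 0; 0 0 1]
T2·T1 = [-1 0 5; 0 3 -2; 0 0 1]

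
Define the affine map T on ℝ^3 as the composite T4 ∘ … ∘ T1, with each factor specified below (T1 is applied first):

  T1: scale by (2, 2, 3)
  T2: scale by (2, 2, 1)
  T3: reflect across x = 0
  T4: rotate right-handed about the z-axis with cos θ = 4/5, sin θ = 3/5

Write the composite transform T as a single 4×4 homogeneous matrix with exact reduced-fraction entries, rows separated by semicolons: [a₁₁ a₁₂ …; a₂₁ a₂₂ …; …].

T = [-16/5 -12/5 0 0; -12/5 16/5 0 0; 0 0 3 0; 0 0 0 1]

T1 = [2 0 0 0; 0 2 0 0; 0 0 3 0; 0 0 0 1]
T2·T1 = [4 0 0 0; 0 4 0 0; 0 0 3 0; 0 0 0 1]
T3·…·T1 = [-4 0 0 0; 0 4 0 0; 0 0 3 0; 0 0 0 1]
T4·…·T1 = [-16/5 -12/5 0 0; -12/5 16/5 0 0; 0 0 3 0; 0 0 0 1]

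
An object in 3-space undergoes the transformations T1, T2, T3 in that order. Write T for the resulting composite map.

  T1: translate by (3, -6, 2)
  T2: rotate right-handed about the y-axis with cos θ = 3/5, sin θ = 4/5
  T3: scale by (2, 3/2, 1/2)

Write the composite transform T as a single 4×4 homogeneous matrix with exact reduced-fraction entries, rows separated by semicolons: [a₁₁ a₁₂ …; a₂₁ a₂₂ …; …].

T1 = [1 0 0 3; 0 1 0 -6; 0 0 1 2; 0 0 0 1]
T2·T1 = [3/5 0 4/5 17/5; 0 1 0 -6; -4/5 0 3/5 -6/5; 0 0 0 1]
T3·…·T1 = [6/5 0 8/5 34/5; 0 3/2 0 -9; -2/5 0 3/10 -3/5; 0 0 0 1]

T = [6/5 0 8/5 34/5; 0 3/2 0 -9; -2/5 0 3/10 -3/5; 0 0 0 1]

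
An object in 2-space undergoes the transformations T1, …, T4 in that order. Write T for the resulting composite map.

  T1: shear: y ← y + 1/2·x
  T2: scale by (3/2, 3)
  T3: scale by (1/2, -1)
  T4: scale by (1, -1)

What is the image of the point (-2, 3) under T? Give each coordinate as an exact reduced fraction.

T1 shear: y ← y + 1/2·x: (-2, 3) → (-2, 2)
T2 scale by (3/2, 3): (-2, 2) → (-3, 6)
T3 scale by (1/2, -1): (-3, 6) → (-3/2, -6)
T4 scale by (1, -1): (-3/2, -6) → (-3/2, 6)

T(p) = (-3/2, 6)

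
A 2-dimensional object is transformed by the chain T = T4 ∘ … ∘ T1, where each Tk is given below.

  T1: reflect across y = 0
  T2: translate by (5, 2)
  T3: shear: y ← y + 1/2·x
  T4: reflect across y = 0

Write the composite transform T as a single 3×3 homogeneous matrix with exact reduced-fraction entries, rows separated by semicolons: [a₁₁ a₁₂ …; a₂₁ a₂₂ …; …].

T = [1 0 5; -1/2 1 -9/2; 0 0 1]

T1 = [1 0 0; 0 -1 0; 0 0 1]
T2·T1 = [1 0 5; 0 -1 2; 0 0 1]
T3·…·T1 = [1 0 5; 1/2 -1 9/2; 0 0 1]
T4·…·T1 = [1 0 5; -1/2 1 -9/2; 0 0 1]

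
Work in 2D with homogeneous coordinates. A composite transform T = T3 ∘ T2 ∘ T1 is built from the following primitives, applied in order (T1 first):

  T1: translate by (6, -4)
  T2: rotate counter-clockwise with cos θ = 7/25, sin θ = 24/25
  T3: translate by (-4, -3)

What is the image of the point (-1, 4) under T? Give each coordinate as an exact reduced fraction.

T(p) = (-13/5, 9/5)

T1 translate by (6, -4): (-1, 4) → (5, 0)
T2 rotate counter-clockwise with cos θ = 7/25, sin θ = 24/25: (5, 0) → (7/5, 24/5)
T3 translate by (-4, -3): (7/5, 24/5) → (-13/5, 9/5)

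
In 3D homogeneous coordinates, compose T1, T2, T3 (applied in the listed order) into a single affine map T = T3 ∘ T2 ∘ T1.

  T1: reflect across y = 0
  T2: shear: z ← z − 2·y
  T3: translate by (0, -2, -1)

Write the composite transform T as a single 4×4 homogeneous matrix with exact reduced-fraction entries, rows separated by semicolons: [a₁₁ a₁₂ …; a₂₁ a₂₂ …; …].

T = [1 0 0 0; 0 -1 0 -2; 0 2 1 -1; 0 0 0 1]

T1 = [1 0 0 0; 0 -1 0 0; 0 0 1 0; 0 0 0 1]
T2·T1 = [1 0 0 0; 0 -1 0 0; 0 2 1 0; 0 0 0 1]
T3·…·T1 = [1 0 0 0; 0 -1 0 -2; 0 2 1 -1; 0 0 0 1]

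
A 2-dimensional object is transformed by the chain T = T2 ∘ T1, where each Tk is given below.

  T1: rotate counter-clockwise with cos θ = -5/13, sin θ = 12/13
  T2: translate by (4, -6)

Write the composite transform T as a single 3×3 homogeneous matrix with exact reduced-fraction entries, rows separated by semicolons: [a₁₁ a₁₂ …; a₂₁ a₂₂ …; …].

T = [-5/13 -12/13 4; 12/13 -5/13 -6; 0 0 1]

T1 = [-5/13 -12/13 0; 12/13 -5/13 0; 0 0 1]
T2·T1 = [-5/13 -12/13 4; 12/13 -5/13 -6; 0 0 1]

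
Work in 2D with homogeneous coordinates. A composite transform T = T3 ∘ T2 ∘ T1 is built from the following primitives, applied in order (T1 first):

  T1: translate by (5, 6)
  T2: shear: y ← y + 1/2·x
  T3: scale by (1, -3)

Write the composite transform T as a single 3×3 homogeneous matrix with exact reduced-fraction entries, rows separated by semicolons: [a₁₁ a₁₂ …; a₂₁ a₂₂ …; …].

T = [1 0 5; -3/2 -3 -51/2; 0 0 1]

T1 = [1 0 5; 0 1 6; 0 0 1]
T2·T1 = [1 0 5; 1/2 1 17/2; 0 0 1]
T3·…·T1 = [1 0 5; -3/2 -3 -51/2; 0 0 1]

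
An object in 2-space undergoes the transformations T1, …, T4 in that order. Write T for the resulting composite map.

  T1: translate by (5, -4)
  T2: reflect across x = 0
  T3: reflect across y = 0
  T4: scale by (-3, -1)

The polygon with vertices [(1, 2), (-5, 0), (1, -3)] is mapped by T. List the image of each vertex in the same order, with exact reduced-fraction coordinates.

image vertices: (18, -2), (0, -4), (18, -7)

T1 translate by (5, -4): (1, 2) → (6, -2); (-5, 0) → (0, -4); (1, -3) → (6, -7)
T2 reflect across x = 0: (6, -2) → (-6, -2); (0, -4) → (0, -4); (6, -7) → (-6, -7)
T3 reflect across y = 0: (-6, -2) → (-6, 2); (0, -4) → (0, 4); (-6, -7) → (-6, 7)
T4 scale by (-3, -1): (-6, 2) → (18, -2); (0, 4) → (0, -4); (-6, 7) → (18, -7)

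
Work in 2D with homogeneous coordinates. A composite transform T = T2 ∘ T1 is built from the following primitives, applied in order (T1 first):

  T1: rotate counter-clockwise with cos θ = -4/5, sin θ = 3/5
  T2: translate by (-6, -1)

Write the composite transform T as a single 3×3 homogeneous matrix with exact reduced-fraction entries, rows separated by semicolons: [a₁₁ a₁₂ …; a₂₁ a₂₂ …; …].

T = [-4/5 -3/5 -6; 3/5 -4/5 -1; 0 0 1]

T1 = [-4/5 -3/5 0; 3/5 -4/5 0; 0 0 1]
T2·T1 = [-4/5 -3/5 -6; 3/5 -4/5 -1; 0 0 1]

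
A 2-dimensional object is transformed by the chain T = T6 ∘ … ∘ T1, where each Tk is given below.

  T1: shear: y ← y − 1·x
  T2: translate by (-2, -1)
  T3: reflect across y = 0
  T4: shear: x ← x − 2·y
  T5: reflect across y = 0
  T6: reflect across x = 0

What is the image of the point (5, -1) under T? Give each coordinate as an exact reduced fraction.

T1 shear: y ← y − 1·x: (5, -1) → (5, -6)
T2 translate by (-2, -1): (5, -6) → (3, -7)
T3 reflect across y = 0: (3, -7) → (3, 7)
T4 shear: x ← x − 2·y: (3, 7) → (-11, 7)
T5 reflect across y = 0: (-11, 7) → (-11, -7)
T6 reflect across x = 0: (-11, -7) → (11, -7)

T(p) = (11, -7)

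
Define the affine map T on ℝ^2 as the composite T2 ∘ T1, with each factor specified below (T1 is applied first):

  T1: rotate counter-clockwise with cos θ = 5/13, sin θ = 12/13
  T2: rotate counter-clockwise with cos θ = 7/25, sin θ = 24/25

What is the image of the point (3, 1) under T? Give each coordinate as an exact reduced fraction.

T1 rotate counter-clockwise with cos θ = 5/13, sin θ = 12/13: (3, 1) → (3/13, 41/13)
T2 rotate counter-clockwise with cos θ = 7/25, sin θ = 24/25: (3/13, 41/13) → (-963/325, 359/325)

T(p) = (-963/325, 359/325)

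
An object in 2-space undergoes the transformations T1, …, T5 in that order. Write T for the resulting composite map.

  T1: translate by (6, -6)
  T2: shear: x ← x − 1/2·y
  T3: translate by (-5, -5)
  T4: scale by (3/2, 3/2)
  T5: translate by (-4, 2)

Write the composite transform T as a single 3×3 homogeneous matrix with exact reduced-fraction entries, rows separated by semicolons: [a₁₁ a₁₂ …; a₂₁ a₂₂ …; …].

T = [3/2 -3/4 2; 0 3/2 -29/2; 0 0 1]

T1 = [1 0 6; 0 1 -6; 0 0 1]
T2·T1 = [1 -1/2 9; 0 1 -6; 0 0 1]
T3·…·T1 = [1 -1/2 4; 0 1 -11; 0 0 1]
T4·…·T1 = [3/2 -3/4 6; 0 3/2 -33/2; 0 0 1]
T5·…·T1 = [3/2 -3/4 2; 0 3/2 -29/2; 0 0 1]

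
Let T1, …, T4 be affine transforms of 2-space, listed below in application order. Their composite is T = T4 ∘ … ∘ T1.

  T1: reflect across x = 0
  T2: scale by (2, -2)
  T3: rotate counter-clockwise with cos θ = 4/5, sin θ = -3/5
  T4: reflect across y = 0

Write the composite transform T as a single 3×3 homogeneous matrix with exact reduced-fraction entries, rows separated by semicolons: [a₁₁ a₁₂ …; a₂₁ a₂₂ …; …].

T1 = [-1 0 0; 0 1 0; 0 0 1]
T2·T1 = [-2 0 0; 0 -2 0; 0 0 1]
T3·…·T1 = [-8/5 -6/5 0; 6/5 -8/5 0; 0 0 1]
T4·…·T1 = [-8/5 -6/5 0; -6/5 8/5 0; 0 0 1]

T = [-8/5 -6/5 0; -6/5 8/5 0; 0 0 1]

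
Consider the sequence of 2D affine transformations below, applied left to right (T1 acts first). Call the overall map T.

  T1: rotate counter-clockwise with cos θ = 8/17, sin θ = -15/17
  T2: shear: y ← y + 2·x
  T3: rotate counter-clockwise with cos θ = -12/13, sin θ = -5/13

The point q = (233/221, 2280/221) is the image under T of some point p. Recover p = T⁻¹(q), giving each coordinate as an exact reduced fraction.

p = (-3, -4)

T1 = [8/17 15/17 0; -15/17 8/17 0; 0 0 1]
T2·T1 = [8/17 15/17 0; 1/17 38/17 0; 0 0 1]
T3·…·T1 = [-7/17 10/221 0; -4/17 -531/221 0; 0 0 1]
det M = 1; M⁻¹ = [-531/221 -10/221 0; 4/17 -7/17 0; 0 0 1]
M⁻¹ · (233/221, 2280/221)ᵀ = (-3, -4)ᵀ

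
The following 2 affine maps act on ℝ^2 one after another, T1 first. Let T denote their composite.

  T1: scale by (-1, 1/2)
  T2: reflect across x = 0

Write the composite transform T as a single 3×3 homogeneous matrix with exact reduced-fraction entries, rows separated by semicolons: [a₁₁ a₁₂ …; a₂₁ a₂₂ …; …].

T = [1 0 0; 0 1/2 0; 0 0 1]

T1 = [-1 0 0; 0 1/2 0; 0 0 1]
T2·T1 = [1 0 0; 0 1/2 0; 0 0 1]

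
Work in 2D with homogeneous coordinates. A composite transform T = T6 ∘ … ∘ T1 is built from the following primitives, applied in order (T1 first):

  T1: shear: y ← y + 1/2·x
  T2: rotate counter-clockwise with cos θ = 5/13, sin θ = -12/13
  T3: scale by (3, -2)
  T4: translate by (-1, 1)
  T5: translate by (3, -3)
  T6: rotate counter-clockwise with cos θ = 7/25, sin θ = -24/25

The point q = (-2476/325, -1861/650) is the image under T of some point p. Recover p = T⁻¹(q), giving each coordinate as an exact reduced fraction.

p = (-3, 9/4)

T1 = [1 0 0; 1/2 1 0; 0 0 1]
T2·T1 = [11/13 12/13 0; -19/26 5/13 0; 0 0 1]
T3·…·T1 = [33/13 36/13 0; 19/13 -10/13 0; 0 0 1]
T4·…·T1 = [33/13 36/13 -1; 19/13 -10/13 1; 0 0 1]
T5·…·T1 = [33/13 36/13 2; 19/13 -10/13 -2; 0 0 1]
T6·…·T1 = [687/325 12/325 -34/25; -659/325 -934/325 -62/25; 0 0 1]
det M = -6; M⁻¹ = [467/975 2/325 2/3; -659/1950 -229/650 -4/3; 0 0 1]
M⁻¹ · (-2476/325, -1861/650)ᵀ = (-3, 9/4)ᵀ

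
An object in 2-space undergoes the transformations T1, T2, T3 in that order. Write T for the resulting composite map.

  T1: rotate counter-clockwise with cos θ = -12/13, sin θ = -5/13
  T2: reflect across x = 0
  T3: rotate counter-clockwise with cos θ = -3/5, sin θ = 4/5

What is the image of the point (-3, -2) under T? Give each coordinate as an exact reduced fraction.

T(p) = (-6/5, -17/5)

T1 rotate counter-clockwise with cos θ = -12/13, sin θ = -5/13: (-3, -2) → (2, 3)
T2 reflect across x = 0: (2, 3) → (-2, 3)
T3 rotate counter-clockwise with cos θ = -3/5, sin θ = 4/5: (-2, 3) → (-6/5, -17/5)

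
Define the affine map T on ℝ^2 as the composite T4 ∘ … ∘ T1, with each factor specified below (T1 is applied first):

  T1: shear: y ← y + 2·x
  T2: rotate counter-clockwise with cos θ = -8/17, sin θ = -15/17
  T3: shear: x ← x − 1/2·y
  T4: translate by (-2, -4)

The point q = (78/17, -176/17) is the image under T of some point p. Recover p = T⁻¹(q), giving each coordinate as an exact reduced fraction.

T1 = [1 0 0; 2 1 0; 0 0 1]
T2·T1 = [22/17 15/17 0; -31/17 -8/17 0; 0 0 1]
T3·…·T1 = [75/34 19/17 0; -31/17 -8/17 0; 0 0 1]
T4·…·T1 = [75/34 19/17 -2; -31/17 -8/17 -4; 0 0 1]
det M = 1; M⁻¹ = [-8/17 -19/17 -92/17; 31/17 75/34 212/17; 0 0 1]
M⁻¹ · (78/17, -176/17)ᵀ = (4, -2)ᵀ

p = (4, -2)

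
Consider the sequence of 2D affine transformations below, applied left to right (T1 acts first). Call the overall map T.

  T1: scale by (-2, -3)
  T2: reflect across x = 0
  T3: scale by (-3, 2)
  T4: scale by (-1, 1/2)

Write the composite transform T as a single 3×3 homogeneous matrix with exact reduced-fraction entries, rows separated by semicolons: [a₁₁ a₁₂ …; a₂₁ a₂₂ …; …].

T = [6 0 0; 0 -3 0; 0 0 1]

T1 = [-2 0 0; 0 -3 0; 0 0 1]
T2·T1 = [2 0 0; 0 -3 0; 0 0 1]
T3·…·T1 = [-6 0 0; 0 -6 0; 0 0 1]
T4·…·T1 = [6 0 0; 0 -3 0; 0 0 1]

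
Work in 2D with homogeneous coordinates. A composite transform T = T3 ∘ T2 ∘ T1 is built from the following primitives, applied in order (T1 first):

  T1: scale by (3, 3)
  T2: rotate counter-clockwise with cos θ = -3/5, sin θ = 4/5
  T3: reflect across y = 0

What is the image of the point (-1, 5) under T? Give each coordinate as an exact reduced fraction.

T1 scale by (3, 3): (-1, 5) → (-3, 15)
T2 rotate counter-clockwise with cos θ = -3/5, sin θ = 4/5: (-3, 15) → (-51/5, -57/5)
T3 reflect across y = 0: (-51/5, -57/5) → (-51/5, 57/5)

T(p) = (-51/5, 57/5)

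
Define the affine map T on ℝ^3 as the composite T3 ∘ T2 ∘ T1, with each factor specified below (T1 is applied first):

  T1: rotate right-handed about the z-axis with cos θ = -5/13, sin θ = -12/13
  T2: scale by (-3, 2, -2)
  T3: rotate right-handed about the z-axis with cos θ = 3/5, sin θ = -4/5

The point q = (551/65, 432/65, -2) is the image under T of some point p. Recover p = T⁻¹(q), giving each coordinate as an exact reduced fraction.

p = (-5, -2, 1)

T1 = [-5/13 12/13 0 0; -12/13 -5/13 0 0; 0 0 1 0; 0 0 0 1]
T2·T1 = [15/13 -36/13 0 0; -24/13 -10/13 0 0; 0 0 -2 0; 0 0 0 1]
T3·…·T1 = [-51/65 -148/65 0 0; -132/65 114/65 0 0; 0 0 -2 0; 0 0 0 1]
det M = 12; M⁻¹ = [-19/65 -74/195 0 0; -22/65 17/130 0 0; 0 0 -1/2 0; 0 0 0 1]
M⁻¹ · (551/65, 432/65, -2)ᵀ = (-5, -2, 1)ᵀ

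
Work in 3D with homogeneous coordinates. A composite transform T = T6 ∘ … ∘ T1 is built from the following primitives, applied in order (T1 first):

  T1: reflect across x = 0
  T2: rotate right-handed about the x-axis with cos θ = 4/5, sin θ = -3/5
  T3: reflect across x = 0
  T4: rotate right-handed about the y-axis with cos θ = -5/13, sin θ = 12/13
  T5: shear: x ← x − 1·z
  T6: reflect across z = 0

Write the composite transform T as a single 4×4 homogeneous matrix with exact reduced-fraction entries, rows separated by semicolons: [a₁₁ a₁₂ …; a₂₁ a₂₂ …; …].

T = [7/13 -51/65 68/65 0; 0 4/5 3/5 0; 12/13 -3/13 4/13 0; 0 0 0 1]

T1 = [-1 0 0 0; 0 1 0 0; 0 0 1 0; 0 0 0 1]
T2·T1 = [-1 0 0 0; 0 4/5 3/5 0; 0 -3/5 4/5 0; 0 0 0 1]
T3·…·T1 = [1 0 0 0; 0 4/5 3/5 0; 0 -3/5 4/5 0; 0 0 0 1]
T4·…·T1 = [-5/13 -36/65 48/65 0; 0 4/5 3/5 0; -12/13 3/13 -4/13 0; 0 0 0 1]
T5·…·T1 = [7/13 -51/65 68/65 0; 0 4/5 3/5 0; -12/13 3/13 -4/13 0; 0 0 0 1]
T6·…·T1 = [7/13 -51/65 68/65 0; 0 4/5 3/5 0; 12/13 -3/13 4/13 0; 0 0 0 1]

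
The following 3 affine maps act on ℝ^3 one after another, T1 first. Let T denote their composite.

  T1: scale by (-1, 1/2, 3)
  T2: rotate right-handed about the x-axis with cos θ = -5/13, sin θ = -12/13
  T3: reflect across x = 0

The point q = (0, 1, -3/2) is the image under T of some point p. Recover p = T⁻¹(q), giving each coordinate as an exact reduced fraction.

T1 = [-1 0 0 0; 0 1/2 0 0; 0 0 3 0; 0 0 0 1]
T2·T1 = [-1 0 0 0; 0 -5/26 36/13 0; 0 -6/13 -15/13 0; 0 0 0 1]
T3·…·T1 = [1 0 0 0; 0 -5/26 36/13 0; 0 -6/13 -15/13 0; 0 0 0 1]
det M = 3/2; M⁻¹ = [1 0 0 0; 0 -10/13 -24/13 0; 0 4/13 -5/39 0; 0 0 0 1]
M⁻¹ · (0, 1, -3/2)ᵀ = (0, 2, 1/2)ᵀ

p = (0, 2, 1/2)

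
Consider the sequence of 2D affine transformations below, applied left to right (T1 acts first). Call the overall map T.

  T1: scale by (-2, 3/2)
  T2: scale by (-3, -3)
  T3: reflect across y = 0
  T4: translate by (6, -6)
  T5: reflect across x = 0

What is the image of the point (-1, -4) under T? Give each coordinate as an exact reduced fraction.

T(p) = (0, -24)

T1 scale by (-2, 3/2): (-1, -4) → (2, -6)
T2 scale by (-3, -3): (2, -6) → (-6, 18)
T3 reflect across y = 0: (-6, 18) → (-6, -18)
T4 translate by (6, -6): (-6, -18) → (0, -24)
T5 reflect across x = 0: (0, -24) → (0, -24)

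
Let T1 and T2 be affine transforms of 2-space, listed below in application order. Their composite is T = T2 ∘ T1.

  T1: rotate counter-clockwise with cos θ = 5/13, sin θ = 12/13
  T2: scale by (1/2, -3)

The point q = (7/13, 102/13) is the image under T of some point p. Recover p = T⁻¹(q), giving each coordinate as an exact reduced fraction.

p = (-2, -2)

T1 = [5/13 -12/13 0; 12/13 5/13 0; 0 0 1]
T2·T1 = [5/26 -6/13 0; -36/13 -15/13 0; 0 0 1]
det M = -3/2; M⁻¹ = [10/13 -4/13 0; -24/13 -5/39 0; 0 0 1]
M⁻¹ · (7/13, 102/13)ᵀ = (-2, -2)ᵀ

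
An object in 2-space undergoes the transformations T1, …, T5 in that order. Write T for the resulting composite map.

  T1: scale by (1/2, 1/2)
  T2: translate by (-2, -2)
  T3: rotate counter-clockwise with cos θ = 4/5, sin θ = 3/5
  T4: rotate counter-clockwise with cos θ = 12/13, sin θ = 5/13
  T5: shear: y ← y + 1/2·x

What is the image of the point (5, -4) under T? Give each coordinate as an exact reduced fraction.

T1 scale by (1/2, 1/2): (5, -4) → (5/2, -2)
T2 translate by (-2, -2): (5/2, -2) → (1/2, -4)
T3 rotate counter-clockwise with cos θ = 4/5, sin θ = 3/5: (1/2, -4) → (14/5, -29/10)
T4 rotate counter-clockwise with cos θ = 12/13, sin θ = 5/13: (14/5, -29/10) → (37/10, -8/5)
T5 shear: y ← y + 1/2·x: (37/10, -8/5) → (37/10, 1/4)

T(p) = (37/10, 1/4)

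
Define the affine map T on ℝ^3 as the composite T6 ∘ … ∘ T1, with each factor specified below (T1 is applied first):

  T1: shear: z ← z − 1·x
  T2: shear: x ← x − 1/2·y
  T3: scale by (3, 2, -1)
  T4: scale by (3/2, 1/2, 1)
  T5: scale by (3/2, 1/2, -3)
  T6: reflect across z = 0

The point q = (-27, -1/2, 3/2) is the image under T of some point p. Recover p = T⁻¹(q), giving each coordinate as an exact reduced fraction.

T1 = [1 0 0 0; 0 1 0 0; -1 0 1 0; 0 0 0 1]
T2·T1 = [1 -1/2 0 0; 0 1 0 0; -1 0 1 0; 0 0 0 1]
T3·…·T1 = [3 -3/2 0 0; 0 2 0 0; 1 0 -1 0; 0 0 0 1]
T4·…·T1 = [9/2 -9/4 0 0; 0 1 0 0; 1 0 -1 0; 0 0 0 1]
T5·…·T1 = [27/4 -27/8 0 0; 0 1/2 0 0; -3 0 3 0; 0 0 0 1]
T6·…·T1 = [27/4 -27/8 0 0; 0 1/2 0 0; 3 0 -3 0; 0 0 0 1]
det M = -81/8; M⁻¹ = [4/27 1 0 0; 0 2 0 0; 4/27 1 -1/3 0; 0 0 0 1]
M⁻¹ · (-27, -1/2, 3/2)ᵀ = (-9/2, -1, -5)ᵀ

p = (-9/2, -1, -5)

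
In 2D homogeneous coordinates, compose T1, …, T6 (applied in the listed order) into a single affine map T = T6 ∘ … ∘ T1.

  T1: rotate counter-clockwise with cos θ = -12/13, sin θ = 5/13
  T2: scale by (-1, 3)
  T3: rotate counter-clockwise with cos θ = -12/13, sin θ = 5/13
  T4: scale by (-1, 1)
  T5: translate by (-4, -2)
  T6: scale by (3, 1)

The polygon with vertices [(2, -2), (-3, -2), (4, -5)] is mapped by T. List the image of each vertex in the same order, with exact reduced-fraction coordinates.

T1 rotate counter-clockwise with cos θ = -12/13, sin θ = 5/13: (2, -2) → (-14/13, 34/13); (-3, -2) → (46/13, 9/13); (4, -5) → (-23/13, 80/13)
T2 scale by (-1, 3): (-14/13, 34/13) → (14/13, 102/13); (46/13, 9/13) → (-46/13, 27/13); (-23/13, 80/13) → (23/13, 240/13)
T3 rotate counter-clockwise with cos θ = -12/13, sin θ = 5/13: (14/13, 102/13) → (-678/169, -1154/169); (-46/13, 27/13) → (417/169, -554/169); (23/13, 240/13) → (-1476/169, -2765/169)
T4 scale by (-1, 1): (-678/169, -1154/169) → (678/169, -1154/169); (417/169, -554/169) → (-417/169, -554/169); (-1476/169, -2765/169) → (1476/169, -2765/169)
T5 translate by (-4, -2): (678/169, -1154/169) → (2/169, -1492/169); (-417/169, -554/169) → (-1093/169, -892/169); (1476/169, -2765/169) → (800/169, -3103/169)
T6 scale by (3, 1): (2/169, -1492/169) → (6/169, -1492/169); (-1093/169, -892/169) → (-3279/169, -892/169); (800/169, -3103/169) → (2400/169, -3103/169)

image vertices: (6/169, -1492/169), (-3279/169, -892/169), (2400/169, -3103/169)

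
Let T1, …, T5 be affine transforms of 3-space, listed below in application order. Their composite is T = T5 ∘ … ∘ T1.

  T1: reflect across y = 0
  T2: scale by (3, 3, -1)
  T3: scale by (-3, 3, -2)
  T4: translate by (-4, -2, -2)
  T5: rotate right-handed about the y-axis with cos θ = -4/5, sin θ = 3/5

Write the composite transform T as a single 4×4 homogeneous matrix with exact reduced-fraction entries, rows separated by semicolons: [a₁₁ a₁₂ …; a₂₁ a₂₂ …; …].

T = [36/5 0 6/5 2; 0 -9 0 -2; 27/5 0 -8/5 4; 0 0 0 1]

T1 = [1 0 0 0; 0 -1 0 0; 0 0 1 0; 0 0 0 1]
T2·T1 = [3 0 0 0; 0 -3 0 0; 0 0 -1 0; 0 0 0 1]
T3·…·T1 = [-9 0 0 0; 0 -9 0 0; 0 0 2 0; 0 0 0 1]
T4·…·T1 = [-9 0 0 -4; 0 -9 0 -2; 0 0 2 -2; 0 0 0 1]
T5·…·T1 = [36/5 0 6/5 2; 0 -9 0 -2; 27/5 0 -8/5 4; 0 0 0 1]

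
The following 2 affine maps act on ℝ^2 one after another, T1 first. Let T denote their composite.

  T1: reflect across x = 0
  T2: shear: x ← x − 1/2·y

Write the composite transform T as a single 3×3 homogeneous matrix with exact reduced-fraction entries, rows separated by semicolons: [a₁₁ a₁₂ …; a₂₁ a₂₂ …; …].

T = [-1 -1/2 0; 0 1 0; 0 0 1]

T1 = [-1 0 0; 0 1 0; 0 0 1]
T2·T1 = [-1 -1/2 0; 0 1 0; 0 0 1]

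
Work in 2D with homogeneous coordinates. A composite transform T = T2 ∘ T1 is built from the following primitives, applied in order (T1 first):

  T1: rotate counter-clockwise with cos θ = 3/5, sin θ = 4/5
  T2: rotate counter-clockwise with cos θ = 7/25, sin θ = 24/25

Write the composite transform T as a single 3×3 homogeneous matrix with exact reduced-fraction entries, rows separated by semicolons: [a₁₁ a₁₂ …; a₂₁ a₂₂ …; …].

T = [-3/5 -4/5 0; 4/5 -3/5 0; 0 0 1]

T1 = [3/5 -4/5 0; 4/5 3/5 0; 0 0 1]
T2·T1 = [-3/5 -4/5 0; 4/5 -3/5 0; 0 0 1]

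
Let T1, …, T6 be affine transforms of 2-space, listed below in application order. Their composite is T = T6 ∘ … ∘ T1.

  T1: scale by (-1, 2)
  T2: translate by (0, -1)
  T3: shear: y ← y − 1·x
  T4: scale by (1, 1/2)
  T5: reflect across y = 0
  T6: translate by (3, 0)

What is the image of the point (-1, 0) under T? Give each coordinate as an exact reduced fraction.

T1 scale by (-1, 2): (-1, 0) → (1, 0)
T2 translate by (0, -1): (1, 0) → (1, -1)
T3 shear: y ← y − 1·x: (1, -1) → (1, -2)
T4 scale by (1, 1/2): (1, -2) → (1, -1)
T5 reflect across y = 0: (1, -1) → (1, 1)
T6 translate by (3, 0): (1, 1) → (4, 1)

T(p) = (4, 1)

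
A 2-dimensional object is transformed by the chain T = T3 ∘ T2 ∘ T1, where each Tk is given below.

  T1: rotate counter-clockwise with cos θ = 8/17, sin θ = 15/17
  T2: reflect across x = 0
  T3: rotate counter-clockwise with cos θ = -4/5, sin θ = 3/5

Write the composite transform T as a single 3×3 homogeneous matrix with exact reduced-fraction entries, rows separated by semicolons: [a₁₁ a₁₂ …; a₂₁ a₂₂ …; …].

T1 = [8/17 -15/17 0; 15/17 8/17 0; 0 0 1]
T2·T1 = [-8/17 15/17 0; 15/17 8/17 0; 0 0 1]
T3·…·T1 = [-13/85 -84/85 0; -84/85 13/85 0; 0 0 1]

T = [-13/85 -84/85 0; -84/85 13/85 0; 0 0 1]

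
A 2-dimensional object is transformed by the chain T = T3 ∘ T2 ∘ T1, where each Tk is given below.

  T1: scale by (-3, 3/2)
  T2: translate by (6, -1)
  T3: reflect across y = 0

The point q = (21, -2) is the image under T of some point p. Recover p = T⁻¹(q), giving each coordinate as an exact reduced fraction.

T1 = [-3 0 0; 0 3/2 0; 0 0 1]
T2·T1 = [-3 0 6; 0 3/2 -1; 0 0 1]
T3·…·T1 = [-3 0 6; 0 -3/2 1; 0 0 1]
det M = 9/2; M⁻¹ = [-1/3 0 2; 0 -2/3 2/3; 0 0 1]
M⁻¹ · (21, -2)ᵀ = (-5, 2)ᵀ

p = (-5, 2)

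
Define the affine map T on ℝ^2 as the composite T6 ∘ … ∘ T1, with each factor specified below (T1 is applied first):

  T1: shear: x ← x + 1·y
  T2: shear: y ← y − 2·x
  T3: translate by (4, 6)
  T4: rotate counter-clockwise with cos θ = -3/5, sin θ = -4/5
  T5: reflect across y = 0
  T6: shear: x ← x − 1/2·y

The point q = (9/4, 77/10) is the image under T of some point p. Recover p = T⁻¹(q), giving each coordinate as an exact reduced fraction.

p = (-2, 1/2)

T1 = [1 1 0; 0 1 0; 0 0 1]
T2·T1 = [1 1 0; -2 -1 0; 0 0 1]
T3·…·T1 = [1 1 4; -2 -1 6; 0 0 1]
T4·…·T1 = [-11/5 -7/5 12/5; 2/5 -1/5 -34/5; 0 0 1]
T5·…·T1 = [-11/5 -7/5 12/5; -2/5 1/5 34/5; 0 0 1]
T6·…·T1 = [-2 -3/2 -1; -2/5 1/5 34/5; 0 0 1]
det M = -1; M⁻¹ = [-1/5 -3/2 10; -2/5 2 -14; 0 0 1]
M⁻¹ · (9/4, 77/10)ᵀ = (-2, 1/2)ᵀ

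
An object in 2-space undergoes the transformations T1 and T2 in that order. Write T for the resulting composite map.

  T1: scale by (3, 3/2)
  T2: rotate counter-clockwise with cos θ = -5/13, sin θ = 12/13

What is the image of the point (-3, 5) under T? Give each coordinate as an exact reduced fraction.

T1 scale by (3, 3/2): (-3, 5) → (-9, 15/2)
T2 rotate counter-clockwise with cos θ = -5/13, sin θ = 12/13: (-9, 15/2) → (-45/13, -291/26)

T(p) = (-45/13, -291/26)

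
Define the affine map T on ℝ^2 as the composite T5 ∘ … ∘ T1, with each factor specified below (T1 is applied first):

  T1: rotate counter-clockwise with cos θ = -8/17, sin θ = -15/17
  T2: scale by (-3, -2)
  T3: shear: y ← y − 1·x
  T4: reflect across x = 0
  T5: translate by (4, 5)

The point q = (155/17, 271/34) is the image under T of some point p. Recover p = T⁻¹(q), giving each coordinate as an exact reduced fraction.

p = (-7/4, 1)

T1 = [-8/17 15/17 0; -15/17 -8/17 0; 0 0 1]
T2·T1 = [24/17 -45/17 0; 30/17 16/17 0; 0 0 1]
T3·…·T1 = [24/17 -45/17 0; 6/17 61/17 0; 0 0 1]
T4·…·T1 = [-24/17 45/17 0; 6/17 61/17 0; 0 0 1]
T5·…·T1 = [-24/17 45/17 4; 6/17 61/17 5; 0 0 1]
det M = -6; M⁻¹ = [-61/102 15/34 19/102; 1/17 4/17 -24/17; 0 0 1]
M⁻¹ · (155/17, 271/34)ᵀ = (-7/4, 1)ᵀ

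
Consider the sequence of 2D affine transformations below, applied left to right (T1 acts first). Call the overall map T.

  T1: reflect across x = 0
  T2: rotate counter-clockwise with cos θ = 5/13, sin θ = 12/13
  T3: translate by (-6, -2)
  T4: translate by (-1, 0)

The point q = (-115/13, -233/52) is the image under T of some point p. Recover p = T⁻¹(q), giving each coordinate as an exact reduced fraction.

T1 = [-1 0 0; 0 1 0; 0 0 1]
T2·T1 = [-5/13 -12/13 0; -12/13 5/13 0; 0 0 1]
T3·…·T1 = [-5/13 -12/13 -6; -12/13 5/13 -2; 0 0 1]
T4·…·T1 = [-5/13 -12/13 -7; -12/13 5/13 -2; 0 0 1]
det M = -1; M⁻¹ = [-5/13 -12/13 -59/13; -12/13 5/13 -74/13; 0 0 1]
M⁻¹ · (-115/13, -233/52)ᵀ = (3, 3/4)ᵀ

p = (3, 3/4)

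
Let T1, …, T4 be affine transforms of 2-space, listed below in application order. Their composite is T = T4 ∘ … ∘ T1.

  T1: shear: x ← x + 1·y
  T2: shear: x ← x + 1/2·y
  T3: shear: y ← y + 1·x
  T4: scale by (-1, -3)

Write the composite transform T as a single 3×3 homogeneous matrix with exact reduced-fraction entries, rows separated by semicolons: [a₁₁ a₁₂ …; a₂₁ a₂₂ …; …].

T = [-1 -3/2 0; -3 -15/2 0; 0 0 1]

T1 = [1 1 0; 0 1 0; 0 0 1]
T2·T1 = [1 3/2 0; 0 1 0; 0 0 1]
T3·…·T1 = [1 3/2 0; 1 5/2 0; 0 0 1]
T4·…·T1 = [-1 -3/2 0; -3 -15/2 0; 0 0 1]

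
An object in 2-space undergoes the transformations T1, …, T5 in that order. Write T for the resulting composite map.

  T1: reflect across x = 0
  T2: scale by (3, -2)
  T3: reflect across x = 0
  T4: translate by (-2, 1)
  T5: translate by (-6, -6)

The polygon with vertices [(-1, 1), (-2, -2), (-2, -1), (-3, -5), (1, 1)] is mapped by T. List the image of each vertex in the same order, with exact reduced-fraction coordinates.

T1 reflect across x = 0: (-1, 1) → (1, 1); (-2, -2) → (2, -2); (-2, -1) → (2, -1); (-3, -5) → (3, -5); (1, 1) → (-1, 1)
T2 scale by (3, -2): (1, 1) → (3, -2); (2, -2) → (6, 4); (2, -1) → (6, 2); (3, -5) → (9, 10); (-1, 1) → (-3, -2)
T3 reflect across x = 0: (3, -2) → (-3, -2); (6, 4) → (-6, 4); (6, 2) → (-6, 2); (9, 10) → (-9, 10); (-3, -2) → (3, -2)
T4 translate by (-2, 1): (-3, -2) → (-5, -1); (-6, 4) → (-8, 5); (-6, 2) → (-8, 3); (-9, 10) → (-11, 11); (3, -2) → (1, -1)
T5 translate by (-6, -6): (-5, -1) → (-11, -7); (-8, 5) → (-14, -1); (-8, 3) → (-14, -3); (-11, 11) → (-17, 5); (1, -1) → (-5, -7)

image vertices: (-11, -7), (-14, -1), (-14, -3), (-17, 5), (-5, -7)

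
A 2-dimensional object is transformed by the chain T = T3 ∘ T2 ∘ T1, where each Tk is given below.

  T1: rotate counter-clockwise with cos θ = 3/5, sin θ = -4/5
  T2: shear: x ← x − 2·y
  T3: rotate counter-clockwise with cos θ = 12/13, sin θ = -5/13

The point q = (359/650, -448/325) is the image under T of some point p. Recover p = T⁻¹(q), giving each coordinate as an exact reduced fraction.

p = (1/5, -3/2)

T1 = [3/5 4/5 0; -4/5 3/5 0; 0 0 1]
T2·T1 = [11/5 -2/5 0; -4/5 3/5 0; 0 0 1]
T3·…·T1 = [112/65 -9/65 0; -103/65 46/65 0; 0 0 1]
det M = 1; M⁻¹ = [46/65 9/65 0; 103/65 112/65 0; 0 0 1]
M⁻¹ · (359/650, -448/325)ᵀ = (1/5, -3/2)ᵀ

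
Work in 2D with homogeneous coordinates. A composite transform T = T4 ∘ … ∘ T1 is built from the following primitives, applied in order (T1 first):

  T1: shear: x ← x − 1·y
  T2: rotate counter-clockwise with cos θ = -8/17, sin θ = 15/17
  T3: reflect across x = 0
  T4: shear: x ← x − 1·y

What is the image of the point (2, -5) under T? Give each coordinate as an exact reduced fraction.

T1 shear: x ← x − 1·y: (2, -5) → (7, -5)
T2 rotate counter-clockwise with cos θ = -8/17, sin θ = 15/17: (7, -5) → (19/17, 145/17)
T3 reflect across x = 0: (19/17, 145/17) → (-19/17, 145/17)
T4 shear: x ← x − 1·y: (-19/17, 145/17) → (-164/17, 145/17)

T(p) = (-164/17, 145/17)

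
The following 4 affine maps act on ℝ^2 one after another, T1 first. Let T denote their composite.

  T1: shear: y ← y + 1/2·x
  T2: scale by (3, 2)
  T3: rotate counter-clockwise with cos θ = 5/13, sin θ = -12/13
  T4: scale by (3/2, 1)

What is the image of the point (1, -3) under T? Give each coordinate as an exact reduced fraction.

T(p) = (-135/26, -61/13)

T1 shear: y ← y + 1/2·x: (1, -3) → (1, -5/2)
T2 scale by (3, 2): (1, -5/2) → (3, -5)
T3 rotate counter-clockwise with cos θ = 5/13, sin θ = -12/13: (3, -5) → (-45/13, -61/13)
T4 scale by (3/2, 1): (-45/13, -61/13) → (-135/26, -61/13)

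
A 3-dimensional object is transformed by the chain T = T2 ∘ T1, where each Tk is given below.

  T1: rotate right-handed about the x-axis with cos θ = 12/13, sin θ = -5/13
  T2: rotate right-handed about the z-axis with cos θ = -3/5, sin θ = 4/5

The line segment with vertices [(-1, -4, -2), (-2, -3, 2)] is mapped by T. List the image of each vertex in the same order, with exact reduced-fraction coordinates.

T1 rotate right-handed about the x-axis with cos θ = 12/13, sin θ = -5/13: (-1, -4, -2) → (-1, -58/13, -4/13); (-2, -3, 2) → (-2, -2, 3)
T2 rotate right-handed about the z-axis with cos θ = -3/5, sin θ = 4/5: (-1, -58/13, -4/13) → (271/65, 122/65, -4/13); (-2, -2, 3) → (14/5, -2/5, 3)

image vertices: (271/65, 122/65, -4/13), (14/5, -2/5, 3)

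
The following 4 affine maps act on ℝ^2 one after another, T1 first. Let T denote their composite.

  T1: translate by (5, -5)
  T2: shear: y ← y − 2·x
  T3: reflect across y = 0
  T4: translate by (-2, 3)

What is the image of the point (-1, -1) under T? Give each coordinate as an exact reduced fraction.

T(p) = (2, 17)

T1 translate by (5, -5): (-1, -1) → (4, -6)
T2 shear: y ← y − 2·x: (4, -6) → (4, -14)
T3 reflect across y = 0: (4, -14) → (4, 14)
T4 translate by (-2, 3): (4, 14) → (2, 17)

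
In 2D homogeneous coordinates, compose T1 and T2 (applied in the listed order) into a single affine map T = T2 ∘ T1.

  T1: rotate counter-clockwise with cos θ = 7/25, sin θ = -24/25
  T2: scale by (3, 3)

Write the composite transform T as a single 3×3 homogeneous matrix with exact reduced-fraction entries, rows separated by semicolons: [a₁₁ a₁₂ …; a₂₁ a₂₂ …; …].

T1 = [7/25 24/25 0; -24/25 7/25 0; 0 0 1]
T2·T1 = [21/25 72/25 0; -72/25 21/25 0; 0 0 1]

T = [21/25 72/25 0; -72/25 21/25 0; 0 0 1]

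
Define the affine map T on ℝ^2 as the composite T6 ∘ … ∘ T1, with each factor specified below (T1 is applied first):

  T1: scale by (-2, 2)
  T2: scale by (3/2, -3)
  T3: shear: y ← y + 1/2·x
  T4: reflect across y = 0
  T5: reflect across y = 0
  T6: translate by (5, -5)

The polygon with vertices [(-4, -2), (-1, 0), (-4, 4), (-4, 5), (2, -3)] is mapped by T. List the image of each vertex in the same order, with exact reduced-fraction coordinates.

image vertices: (17, 13), (8, -7/2), (17, -23), (17, -29), (-1, 10)

T1 scale by (-2, 2): (-4, -2) → (8, -4); (-1, 0) → (2, 0); (-4, 4) → (8, 8); (-4, 5) → (8, 10); (2, -3) → (-4, -6)
T2 scale by (3/2, -3): (8, -4) → (12, 12); (2, 0) → (3, 0); (8, 8) → (12, -24); (8, 10) → (12, -30); (-4, -6) → (-6, 18)
T3 shear: y ← y + 1/2·x: (12, 12) → (12, 18); (3, 0) → (3, 3/2); (12, -24) → (12, -18); (12, -30) → (12, -24); (-6, 18) → (-6, 15)
T4 reflect across y = 0: (12, 18) → (12, -18); (3, 3/2) → (3, -3/2); (12, -18) → (12, 18); (12, -24) → (12, 24); (-6, 15) → (-6, -15)
T5 reflect across y = 0: (12, -18) → (12, 18); (3, -3/2) → (3, 3/2); (12, 18) → (12, -18); (12, 24) → (12, -24); (-6, -15) → (-6, 15)
T6 translate by (5, -5): (12, 18) → (17, 13); (3, 3/2) → (8, -7/2); (12, -18) → (17, -23); (12, -24) → (17, -29); (-6, 15) → (-1, 10)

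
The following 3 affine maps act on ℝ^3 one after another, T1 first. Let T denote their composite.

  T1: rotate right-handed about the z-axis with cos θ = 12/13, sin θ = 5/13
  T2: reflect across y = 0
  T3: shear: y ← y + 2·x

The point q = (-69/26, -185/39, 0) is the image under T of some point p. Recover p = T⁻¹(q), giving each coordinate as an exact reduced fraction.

T1 = [12/13 -5/13 0 0; 5/13 12/13 0 0; 0 0 1 0; 0 0 0 1]
T2·T1 = [12/13 -5/13 0 0; -5/13 -12/13 0 0; 0 0 1 0; 0 0 0 1]
T3·…·T1 = [12/13 -5/13 0 0; 19/13 -22/13 0 0; 0 0 1 0; 0 0 0 1]
det M = -1; M⁻¹ = [22/13 -5/13 0 0; 19/13 -12/13 0 0; 0 0 1 0; 0 0 0 1]
M⁻¹ · (-69/26, -185/39, 0)ᵀ = (-8/3, 1/2, 0)ᵀ

p = (-8/3, 1/2, 0)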